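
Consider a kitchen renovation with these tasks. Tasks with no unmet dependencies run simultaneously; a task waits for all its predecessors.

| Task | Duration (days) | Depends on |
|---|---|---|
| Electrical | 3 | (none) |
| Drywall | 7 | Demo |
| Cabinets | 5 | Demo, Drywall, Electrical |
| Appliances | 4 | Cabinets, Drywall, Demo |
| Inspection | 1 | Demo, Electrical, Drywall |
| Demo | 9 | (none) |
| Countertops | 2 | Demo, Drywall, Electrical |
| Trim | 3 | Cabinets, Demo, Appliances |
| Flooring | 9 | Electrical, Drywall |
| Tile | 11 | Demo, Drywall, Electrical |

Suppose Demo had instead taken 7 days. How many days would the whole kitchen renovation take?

26

Actual critical path: Demo→Drywall→Cabinets→Appliances→Trim = 9+7+5+4+3 = 28 ⇒ 28 days.
Demo is on the critical path; changing it to 7 makes that path 26 days.
No other chain overtakes it, so the finish is 26 days.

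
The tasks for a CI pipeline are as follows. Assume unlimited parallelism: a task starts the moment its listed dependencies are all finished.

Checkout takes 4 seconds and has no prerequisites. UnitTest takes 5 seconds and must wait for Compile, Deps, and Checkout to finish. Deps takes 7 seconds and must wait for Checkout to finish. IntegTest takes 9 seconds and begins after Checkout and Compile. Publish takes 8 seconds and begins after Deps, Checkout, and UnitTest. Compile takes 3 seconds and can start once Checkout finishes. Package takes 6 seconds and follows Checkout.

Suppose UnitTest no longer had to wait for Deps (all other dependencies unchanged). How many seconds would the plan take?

20

Before: longest chain Checkout→Deps→UnitTest→Publish = 4+7+5+8 = 24, finish 24.
Without Deps→UnitTest, UnitTest's earliest start moves from 11 to 7.
New critical path: Checkout→Compile→UnitTest→Publish = 4+3+5+8 = 20 ⇒ 20 seconds.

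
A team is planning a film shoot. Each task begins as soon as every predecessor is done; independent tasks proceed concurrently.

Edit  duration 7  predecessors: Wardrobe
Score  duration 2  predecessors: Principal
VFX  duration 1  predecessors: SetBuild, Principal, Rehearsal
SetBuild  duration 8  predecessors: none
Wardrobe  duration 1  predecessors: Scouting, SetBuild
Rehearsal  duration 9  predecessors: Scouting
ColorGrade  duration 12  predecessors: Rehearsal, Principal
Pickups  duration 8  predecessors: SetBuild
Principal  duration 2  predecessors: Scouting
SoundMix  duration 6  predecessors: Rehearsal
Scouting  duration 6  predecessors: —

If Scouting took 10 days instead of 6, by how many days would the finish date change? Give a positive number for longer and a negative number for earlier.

4

Critical path before the change: Scouting→Rehearsal→ColorGrade = 6+9+12 = 27 giving 27 days.
Since Scouting is critical, the +4 change carries straight to that chain (now 31 days).
That remains the longest chain; total 31 days.
Change in finish: 31 − 27 = +4 days.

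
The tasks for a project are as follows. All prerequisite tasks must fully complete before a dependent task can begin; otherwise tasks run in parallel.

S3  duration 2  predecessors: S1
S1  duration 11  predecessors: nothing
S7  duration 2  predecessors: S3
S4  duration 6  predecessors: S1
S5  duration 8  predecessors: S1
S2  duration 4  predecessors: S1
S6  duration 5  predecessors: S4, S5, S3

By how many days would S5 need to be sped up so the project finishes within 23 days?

Current finish: 24 days; target: 23.
S5 is on every critical path, so each day cut from S5 cuts the finish by one (this holds down to a finish of 22).
Need 24 − 23 = 1 day off S5 → S5 becomes 7 days, finish becomes 23.

1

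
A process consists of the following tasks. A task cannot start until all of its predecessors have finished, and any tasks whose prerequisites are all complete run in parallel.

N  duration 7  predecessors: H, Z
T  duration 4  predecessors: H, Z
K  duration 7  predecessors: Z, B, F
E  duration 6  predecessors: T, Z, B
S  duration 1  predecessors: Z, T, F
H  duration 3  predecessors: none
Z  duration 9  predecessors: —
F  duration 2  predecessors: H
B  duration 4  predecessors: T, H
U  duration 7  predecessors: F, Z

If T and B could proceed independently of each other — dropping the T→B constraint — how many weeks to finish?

Before: longest chain Z→T→B→K = 9+4+4+7 = 24, finish 24.
Without T→B, B's earliest start moves from 13 to 3.
After: Z→T→E = 9+4+6 = 19 → 19 weeks.

19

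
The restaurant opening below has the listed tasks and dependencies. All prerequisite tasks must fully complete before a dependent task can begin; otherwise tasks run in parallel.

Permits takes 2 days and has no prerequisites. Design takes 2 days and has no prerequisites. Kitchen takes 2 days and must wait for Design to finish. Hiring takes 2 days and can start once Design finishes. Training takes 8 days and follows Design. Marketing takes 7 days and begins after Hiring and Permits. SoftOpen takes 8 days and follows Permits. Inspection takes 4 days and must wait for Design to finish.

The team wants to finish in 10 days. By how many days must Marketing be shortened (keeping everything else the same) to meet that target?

1

Current finish: 11 days; target: 10.
Marketing is on every critical path, so each day cut from Marketing cuts the finish by one (this holds down to a finish of 10).
Need 11 − 10 = 1 day off Marketing → Marketing becomes 6 days, finish becomes 10.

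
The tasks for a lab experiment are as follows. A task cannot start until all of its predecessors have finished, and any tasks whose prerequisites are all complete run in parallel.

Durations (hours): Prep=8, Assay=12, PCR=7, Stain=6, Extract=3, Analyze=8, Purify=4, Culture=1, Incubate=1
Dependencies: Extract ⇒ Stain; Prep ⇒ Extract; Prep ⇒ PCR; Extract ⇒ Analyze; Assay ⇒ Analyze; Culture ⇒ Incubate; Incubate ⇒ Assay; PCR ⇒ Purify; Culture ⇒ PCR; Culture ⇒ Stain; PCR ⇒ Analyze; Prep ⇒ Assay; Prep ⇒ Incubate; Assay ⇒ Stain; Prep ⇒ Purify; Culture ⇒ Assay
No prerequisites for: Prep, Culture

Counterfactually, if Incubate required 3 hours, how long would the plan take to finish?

As given, the longest chain is Prep→Incubate→Assay→Analyze = 8+1+12+8 = 29, so the finish is 29 hours.
Since Incubate is critical, the +2 change carries straight to that chain (now 31 hours).
No other chain overtakes it, so the finish is 31 hours.

31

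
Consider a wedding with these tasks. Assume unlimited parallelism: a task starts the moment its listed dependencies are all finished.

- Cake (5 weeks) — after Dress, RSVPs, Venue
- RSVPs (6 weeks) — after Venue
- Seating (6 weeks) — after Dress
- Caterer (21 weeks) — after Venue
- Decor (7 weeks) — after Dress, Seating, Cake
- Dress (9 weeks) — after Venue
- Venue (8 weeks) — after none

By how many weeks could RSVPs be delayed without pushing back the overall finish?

4

Venue→Dress→Seating→Decor = 8+9+6+7 = 30 sets the makespan at 30 weeks.
Longest path through RSVPs: 26 weeks (earliest finish 14, latest finish 18).
Float = 30 − 26 = 4.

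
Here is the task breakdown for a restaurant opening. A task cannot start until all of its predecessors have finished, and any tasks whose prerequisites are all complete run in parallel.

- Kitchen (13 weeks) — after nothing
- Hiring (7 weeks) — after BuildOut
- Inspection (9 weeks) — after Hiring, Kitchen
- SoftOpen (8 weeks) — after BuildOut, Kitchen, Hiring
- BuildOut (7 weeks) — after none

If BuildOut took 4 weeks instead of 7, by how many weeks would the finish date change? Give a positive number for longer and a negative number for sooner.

Critical path before the change: BuildOut→Hiring→Inspection = 7+7+9 = 23 giving 23 weeks.
BuildOut lies on that path, so at 4 weeks the path becomes 20 weeks.
Now Kitchen→Inspection = 13+9 = 22 is longest, so the finish becomes 22 weeks.
Change in finish: 22 − 23 = -1 weeks.

-1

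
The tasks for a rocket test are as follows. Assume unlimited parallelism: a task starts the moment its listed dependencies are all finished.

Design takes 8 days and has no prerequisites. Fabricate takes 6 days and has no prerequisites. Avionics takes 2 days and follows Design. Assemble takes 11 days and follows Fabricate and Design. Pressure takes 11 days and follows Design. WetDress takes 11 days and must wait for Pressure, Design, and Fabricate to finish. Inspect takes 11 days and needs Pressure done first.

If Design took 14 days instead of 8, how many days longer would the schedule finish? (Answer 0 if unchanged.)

The binding path is Design→Pressure→WetDress = 8+11+11 = 30; finish at 30 days.
Design lies on that path, so at 14 days the path becomes 36 days.
No other chain overtakes it, so the finish is 36 days.
Change in finish: 36 − 30 = +6 days.

6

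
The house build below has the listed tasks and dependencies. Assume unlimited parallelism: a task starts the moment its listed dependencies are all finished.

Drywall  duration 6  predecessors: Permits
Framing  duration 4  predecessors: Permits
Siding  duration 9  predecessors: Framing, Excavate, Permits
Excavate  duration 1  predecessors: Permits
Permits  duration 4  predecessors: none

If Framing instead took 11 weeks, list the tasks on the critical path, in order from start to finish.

Permits, Framing, Siding

Critical path before the change: Permits→Framing→Siding = 4+4+9 = 17 giving 17 weeks.
Framing is on the critical path; changing it to 11 makes that path 24 weeks.
No other chain overtakes it, so the finish is 24 weeks.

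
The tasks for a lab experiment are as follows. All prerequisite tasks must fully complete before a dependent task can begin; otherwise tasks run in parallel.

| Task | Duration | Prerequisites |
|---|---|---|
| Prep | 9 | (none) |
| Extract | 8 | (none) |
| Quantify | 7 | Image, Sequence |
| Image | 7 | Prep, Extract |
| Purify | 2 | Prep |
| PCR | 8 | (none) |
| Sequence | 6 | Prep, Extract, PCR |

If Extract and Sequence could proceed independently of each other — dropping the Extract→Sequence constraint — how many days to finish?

23

With the dependency in place, Prep→Image→Quantify = 9+7+7 = 23 sets the finish at 23 days.
Dropping Extract→Sequence doesn't change Sequence's earliest start (9); another predecessor still binds.
After: Prep→Image→Quantify = 9+7+7 = 23 → 23 days.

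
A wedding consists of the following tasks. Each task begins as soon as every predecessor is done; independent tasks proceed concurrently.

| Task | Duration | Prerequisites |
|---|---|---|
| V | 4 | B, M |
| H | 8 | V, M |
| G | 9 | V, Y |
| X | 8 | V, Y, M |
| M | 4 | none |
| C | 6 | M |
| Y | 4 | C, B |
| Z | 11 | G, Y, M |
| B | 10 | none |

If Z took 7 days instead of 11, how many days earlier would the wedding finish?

4

The binding path is M→C→Y→G→Z = 4+6+4+9+11 = 34; finish at 34 days.
Z is on the critical path; changing it to 7 makes that path 30 days.
No other chain overtakes it, so the finish is 30 days.
Change in finish: 30 − 34 = -4 days.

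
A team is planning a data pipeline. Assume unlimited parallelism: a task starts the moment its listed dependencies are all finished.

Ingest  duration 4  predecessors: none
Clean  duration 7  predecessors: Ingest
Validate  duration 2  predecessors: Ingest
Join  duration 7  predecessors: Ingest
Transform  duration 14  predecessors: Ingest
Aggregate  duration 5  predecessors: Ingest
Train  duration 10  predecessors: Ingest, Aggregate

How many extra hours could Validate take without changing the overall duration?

13

Ingest→Aggregate→Train = 4+5+10 = 19 sets the makespan at 19 hours.
Validate finishes as early as 6 and must finish by 19.
So Validate can slip 19 − 6 = 13 hours.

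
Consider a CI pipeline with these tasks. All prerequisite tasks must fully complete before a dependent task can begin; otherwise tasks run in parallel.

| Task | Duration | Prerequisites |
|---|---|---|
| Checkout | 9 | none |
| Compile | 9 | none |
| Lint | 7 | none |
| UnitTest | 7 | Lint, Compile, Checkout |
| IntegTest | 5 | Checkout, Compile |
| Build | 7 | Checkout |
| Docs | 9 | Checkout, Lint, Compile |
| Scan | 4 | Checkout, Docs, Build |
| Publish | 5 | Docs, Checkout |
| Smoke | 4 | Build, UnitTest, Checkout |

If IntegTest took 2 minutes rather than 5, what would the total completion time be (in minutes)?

23

The binding path is Checkout→Docs→Publish = 9+9+5 = 23; finish at 23 minutes.
IntegTest has 9 minutes of float (longest path through it is 14).
No other chain overtakes it, so the finish is 23 minutes.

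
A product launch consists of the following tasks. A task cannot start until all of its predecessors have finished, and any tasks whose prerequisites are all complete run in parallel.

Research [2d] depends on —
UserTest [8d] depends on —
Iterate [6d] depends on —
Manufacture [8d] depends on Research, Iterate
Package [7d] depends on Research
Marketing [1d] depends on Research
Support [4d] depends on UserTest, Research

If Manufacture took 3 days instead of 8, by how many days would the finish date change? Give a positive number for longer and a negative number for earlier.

-2

Critical path before the change: Iterate→Manufacture = 6+8 = 14 giving 14 days.
Manufacture lies on that path, so at 3 days the path becomes 9 days.
Now UserTest→Support = 8+4 = 12 is longest, so the finish becomes 12 days.
Change in finish: 12 − 14 = -2 days.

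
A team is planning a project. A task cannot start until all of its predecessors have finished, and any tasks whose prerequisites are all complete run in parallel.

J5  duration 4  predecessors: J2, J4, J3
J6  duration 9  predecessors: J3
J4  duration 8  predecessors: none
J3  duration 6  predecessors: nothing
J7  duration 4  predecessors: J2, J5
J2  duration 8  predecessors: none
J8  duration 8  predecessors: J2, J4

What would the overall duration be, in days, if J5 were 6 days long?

The binding path is J2→J5→J7 = 8+4+4 = 16; finish at 16 days.
J5 lies on that path, so at 6 days the path becomes 18 days.
That remains the longest chain; total 18 days.

18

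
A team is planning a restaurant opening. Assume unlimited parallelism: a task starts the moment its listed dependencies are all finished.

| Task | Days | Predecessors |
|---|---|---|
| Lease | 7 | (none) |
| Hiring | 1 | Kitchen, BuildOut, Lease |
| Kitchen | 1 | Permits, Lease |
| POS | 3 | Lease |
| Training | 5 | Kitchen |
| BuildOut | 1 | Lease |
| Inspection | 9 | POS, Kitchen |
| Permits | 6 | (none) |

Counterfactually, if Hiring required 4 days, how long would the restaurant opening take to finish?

Baseline: Lease→POS→Inspection = 7+3+9 = 19 → 19 days.
Hiring has 10 days of float (longest path through it is 9).
No other chain overtakes it, so the finish is 19 days.

19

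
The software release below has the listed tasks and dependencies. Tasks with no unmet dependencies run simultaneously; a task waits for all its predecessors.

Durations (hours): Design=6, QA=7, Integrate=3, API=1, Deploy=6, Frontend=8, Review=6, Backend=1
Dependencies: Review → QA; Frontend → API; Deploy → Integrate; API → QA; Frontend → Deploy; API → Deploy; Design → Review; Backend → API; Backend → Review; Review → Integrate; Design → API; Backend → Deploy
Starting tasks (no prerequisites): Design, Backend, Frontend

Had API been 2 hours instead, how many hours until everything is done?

19

Actual critical path: Design→Review→QA = 6+6+7 = 19 ⇒ 19 hours.
API has 1 hour of float (longest path through it is 18).
The critical path is still Design→Review→QA; finish is now 19 hours.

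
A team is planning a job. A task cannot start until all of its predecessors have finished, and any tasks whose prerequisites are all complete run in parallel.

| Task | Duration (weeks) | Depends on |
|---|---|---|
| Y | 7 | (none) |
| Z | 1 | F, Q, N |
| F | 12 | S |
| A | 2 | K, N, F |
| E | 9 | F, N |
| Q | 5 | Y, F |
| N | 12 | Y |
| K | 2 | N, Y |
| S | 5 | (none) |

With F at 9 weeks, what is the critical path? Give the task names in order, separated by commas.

The binding path is Y→N→E = 7+12+9 = 28; finish at 28 weeks.
F is off the critical path — its longest chain is 26 weeks, giving 2 of slack.
That remains the longest chain; total 28 weeks.

Y, N, E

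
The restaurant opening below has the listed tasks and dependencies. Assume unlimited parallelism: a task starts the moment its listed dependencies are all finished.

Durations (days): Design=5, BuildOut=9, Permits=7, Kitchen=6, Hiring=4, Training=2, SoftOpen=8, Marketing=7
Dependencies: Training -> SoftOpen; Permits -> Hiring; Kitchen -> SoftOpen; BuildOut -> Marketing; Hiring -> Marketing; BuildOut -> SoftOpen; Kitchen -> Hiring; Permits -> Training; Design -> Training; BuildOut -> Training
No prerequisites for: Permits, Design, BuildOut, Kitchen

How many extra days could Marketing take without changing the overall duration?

1

BuildOut→Training→SoftOpen = 9+2+8 = 19 sets the makespan at 19 days.
Longest path through Marketing: 18 days (earliest finish 18, latest finish 19).
Slack of Marketing = 12 − 11 = 1 day.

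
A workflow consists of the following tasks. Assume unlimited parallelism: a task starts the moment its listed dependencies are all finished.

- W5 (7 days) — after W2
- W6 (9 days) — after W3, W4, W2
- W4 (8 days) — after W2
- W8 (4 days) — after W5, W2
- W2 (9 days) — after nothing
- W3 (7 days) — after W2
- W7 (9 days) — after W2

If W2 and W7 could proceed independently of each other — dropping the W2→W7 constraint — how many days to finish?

26

Before: longest chain W2→W4→W6 = 9+8+9 = 26, finish 26.
Without W2→W7, W7's earliest start moves from 9 to 0.
After: W2→W4→W6 = 9+8+9 = 26 → 26 days.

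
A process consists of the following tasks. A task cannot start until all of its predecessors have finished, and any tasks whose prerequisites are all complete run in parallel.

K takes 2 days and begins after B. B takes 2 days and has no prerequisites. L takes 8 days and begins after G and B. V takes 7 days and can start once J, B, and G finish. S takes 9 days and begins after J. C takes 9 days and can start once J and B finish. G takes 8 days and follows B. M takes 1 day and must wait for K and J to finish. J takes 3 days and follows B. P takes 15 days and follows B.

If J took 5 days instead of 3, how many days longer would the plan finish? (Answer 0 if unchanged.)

0

As given, the longest chain is B→G→L = 2+8+8 = 18, so the finish is 18 days.
J has 4 days of float (longest path through it is 14).
That remains the longest chain; total 18 days.
Change in finish: 18 − 18 = +0 days.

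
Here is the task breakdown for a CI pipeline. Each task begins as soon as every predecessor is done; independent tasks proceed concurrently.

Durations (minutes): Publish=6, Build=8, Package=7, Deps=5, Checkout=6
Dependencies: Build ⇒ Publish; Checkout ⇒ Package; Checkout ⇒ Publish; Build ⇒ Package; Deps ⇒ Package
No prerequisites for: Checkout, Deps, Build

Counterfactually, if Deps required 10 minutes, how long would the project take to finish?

Baseline: Build→Package = 8+7 = 15 → 15 minutes.
Deps is off the critical path — its longest chain is 12 minutes, giving 3 of slack.
Now Deps→Package = 10+7 = 17 is longest, so the finish becomes 17 minutes.

17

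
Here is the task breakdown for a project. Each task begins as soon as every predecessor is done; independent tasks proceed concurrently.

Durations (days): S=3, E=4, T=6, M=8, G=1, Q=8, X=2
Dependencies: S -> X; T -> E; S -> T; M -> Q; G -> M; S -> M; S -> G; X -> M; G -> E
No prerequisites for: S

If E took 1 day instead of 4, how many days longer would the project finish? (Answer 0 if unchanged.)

As given, the longest chain is S→X→M→Q = 3+2+8+8 = 21, so the finish is 21 days.
The longest path through E is only 13 days, so E has float 8.
That remains the longest chain; total 21 days.
Change in finish: 21 − 21 = +0 days.

0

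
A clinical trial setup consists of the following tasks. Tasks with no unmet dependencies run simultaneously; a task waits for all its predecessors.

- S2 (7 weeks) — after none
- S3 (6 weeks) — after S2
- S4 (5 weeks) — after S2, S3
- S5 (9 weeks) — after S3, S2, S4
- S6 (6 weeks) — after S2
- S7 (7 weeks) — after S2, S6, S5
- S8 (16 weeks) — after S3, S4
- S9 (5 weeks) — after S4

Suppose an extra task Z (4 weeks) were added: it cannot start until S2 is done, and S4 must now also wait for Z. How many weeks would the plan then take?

Originally the plan takes 34 weeks.
With Z inserted, S4 now waits for max(S2, S3, Z).
New critical path: S2→S3→S4→S5→S7 = 7+6+5+9+7 = 34 ⇒ 34 weeks.

34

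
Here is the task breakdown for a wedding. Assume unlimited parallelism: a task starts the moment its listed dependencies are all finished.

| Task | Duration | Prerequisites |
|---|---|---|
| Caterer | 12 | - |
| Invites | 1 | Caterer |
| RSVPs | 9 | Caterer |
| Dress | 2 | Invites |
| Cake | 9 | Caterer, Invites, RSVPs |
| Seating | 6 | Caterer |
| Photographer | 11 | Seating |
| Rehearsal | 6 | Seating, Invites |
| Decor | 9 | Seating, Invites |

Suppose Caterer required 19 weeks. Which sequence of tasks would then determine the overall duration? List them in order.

Caterer, RSVPs, Cake

Actual critical path: Caterer→RSVPs→Cake = 12+9+9 = 30 ⇒ 30 weeks.
Since Caterer is critical, the +7 change carries straight to that chain (now 37 weeks).
The critical path is still Caterer→RSVPs→Cake; finish is now 37 weeks.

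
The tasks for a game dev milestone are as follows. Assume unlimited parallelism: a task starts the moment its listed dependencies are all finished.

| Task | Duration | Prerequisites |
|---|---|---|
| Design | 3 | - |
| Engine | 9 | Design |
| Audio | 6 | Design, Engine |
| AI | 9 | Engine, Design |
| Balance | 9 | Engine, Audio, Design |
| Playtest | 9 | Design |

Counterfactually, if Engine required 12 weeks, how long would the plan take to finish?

Actual critical path: Design→Engine→Audio→Balance = 3+9+6+9 = 27 ⇒ 27 weeks.
Engine is on the critical path; changing it to 12 makes that path 30 weeks.
That remains the longest chain; total 30 weeks.

30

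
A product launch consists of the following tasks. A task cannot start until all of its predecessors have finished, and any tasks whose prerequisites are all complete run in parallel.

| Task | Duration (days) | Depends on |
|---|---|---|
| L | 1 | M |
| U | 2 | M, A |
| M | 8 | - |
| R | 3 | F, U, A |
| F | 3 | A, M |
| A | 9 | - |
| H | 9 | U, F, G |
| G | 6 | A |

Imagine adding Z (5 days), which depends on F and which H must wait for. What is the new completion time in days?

26

Originally the plan takes 24 days.
With Z inserted, H now waits for max(U, F, G, Z).
New critical path: A→F→Z→H = 9+3+5+9 = 26 ⇒ 26 days.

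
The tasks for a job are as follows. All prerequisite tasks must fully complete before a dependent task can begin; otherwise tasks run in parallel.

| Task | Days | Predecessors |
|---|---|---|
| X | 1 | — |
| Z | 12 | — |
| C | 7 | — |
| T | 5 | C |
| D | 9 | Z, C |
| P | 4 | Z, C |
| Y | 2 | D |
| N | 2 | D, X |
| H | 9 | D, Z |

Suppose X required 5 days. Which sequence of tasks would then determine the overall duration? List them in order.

Z, D, H

As given, the longest chain is Z→D→H = 12+9+9 = 30, so the finish is 30 days.
X is off the critical path — its longest chain is 3 days, giving 27 of slack.
No other chain overtakes it, so the finish is 30 days.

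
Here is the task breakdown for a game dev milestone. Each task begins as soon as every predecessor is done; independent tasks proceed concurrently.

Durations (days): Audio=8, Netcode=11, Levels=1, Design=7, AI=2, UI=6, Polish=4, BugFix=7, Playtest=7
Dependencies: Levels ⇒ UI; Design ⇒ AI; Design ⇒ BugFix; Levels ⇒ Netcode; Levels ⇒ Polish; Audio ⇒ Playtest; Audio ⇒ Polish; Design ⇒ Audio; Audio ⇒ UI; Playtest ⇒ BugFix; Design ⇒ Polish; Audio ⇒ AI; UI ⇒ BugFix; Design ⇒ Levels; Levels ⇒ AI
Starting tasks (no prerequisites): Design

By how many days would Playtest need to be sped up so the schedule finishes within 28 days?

Current finish: 29 days; target: 28.
Playtest is on every critical path, so each day cut from Playtest cuts the finish by one (this holds down to a finish of 28).
Need 29 − 28 = 1 day off Playtest → Playtest becomes 6 days, finish becomes 28.

1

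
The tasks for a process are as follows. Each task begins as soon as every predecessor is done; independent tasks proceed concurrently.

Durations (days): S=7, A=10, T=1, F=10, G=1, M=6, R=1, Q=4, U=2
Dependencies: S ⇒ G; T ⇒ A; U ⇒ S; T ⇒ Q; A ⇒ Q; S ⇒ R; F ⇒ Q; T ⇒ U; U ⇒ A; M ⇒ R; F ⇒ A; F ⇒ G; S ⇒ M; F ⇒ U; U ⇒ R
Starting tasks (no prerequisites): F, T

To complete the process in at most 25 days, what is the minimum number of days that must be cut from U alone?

Current finish: 26 days; target: 25.
U is on every critical path, so each day cut from U cuts the finish by one (this holds down to a finish of 25).
Need 26 − 25 = 1 day off U → U becomes 1 day, finish becomes 25.

1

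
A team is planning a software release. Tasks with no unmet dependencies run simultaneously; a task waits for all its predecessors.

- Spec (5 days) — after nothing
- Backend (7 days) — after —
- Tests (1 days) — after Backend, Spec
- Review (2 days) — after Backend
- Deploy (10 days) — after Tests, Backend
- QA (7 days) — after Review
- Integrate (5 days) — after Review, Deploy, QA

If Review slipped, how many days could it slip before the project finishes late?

Backend→Tests→Deploy→Integrate = 7+1+10+5 = 23 sets the makespan at 23 days.
Review finishes as early as 9 and must finish by 11.
So Review can slip 11 − 9 = 2 days.

2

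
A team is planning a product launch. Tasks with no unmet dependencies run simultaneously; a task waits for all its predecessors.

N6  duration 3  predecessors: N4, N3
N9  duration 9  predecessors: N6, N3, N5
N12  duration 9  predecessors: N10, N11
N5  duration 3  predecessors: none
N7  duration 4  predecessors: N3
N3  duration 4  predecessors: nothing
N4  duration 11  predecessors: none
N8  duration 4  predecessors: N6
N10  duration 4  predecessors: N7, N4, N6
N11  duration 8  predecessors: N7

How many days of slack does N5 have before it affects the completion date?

The longest chain is N4→N6→N10→N12 = 11+3+4+9 = 27; overall finish 27 days.
N5 finishes as early as 3 and must finish by 18.
Slack of N5 = 15 − 0 = 15 days.

15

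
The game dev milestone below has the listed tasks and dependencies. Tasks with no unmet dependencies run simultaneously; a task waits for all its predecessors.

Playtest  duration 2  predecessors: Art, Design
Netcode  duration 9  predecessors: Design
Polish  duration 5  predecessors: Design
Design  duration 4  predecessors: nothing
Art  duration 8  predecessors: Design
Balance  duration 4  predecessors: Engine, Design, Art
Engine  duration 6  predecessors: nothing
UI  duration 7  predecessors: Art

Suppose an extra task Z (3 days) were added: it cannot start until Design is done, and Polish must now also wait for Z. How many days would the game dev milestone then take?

Originally the game dev milestone takes 19 days.
With Z inserted, Polish now waits for max(Design, Z).
New critical path: Design→Art→UI = 4+8+7 = 19 ⇒ 19 days.

19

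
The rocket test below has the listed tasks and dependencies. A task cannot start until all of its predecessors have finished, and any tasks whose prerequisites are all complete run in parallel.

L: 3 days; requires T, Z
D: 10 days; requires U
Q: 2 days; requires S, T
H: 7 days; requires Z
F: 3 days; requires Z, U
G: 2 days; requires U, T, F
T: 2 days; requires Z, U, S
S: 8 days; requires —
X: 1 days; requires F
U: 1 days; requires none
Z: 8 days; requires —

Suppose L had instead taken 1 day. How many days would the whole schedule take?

Critical path before the change: Z→H = 8+7 = 15 giving 15 days.
The longest path through L is only 13 days, so L has float 2.
The critical path is still Z→H; finish is now 15 days.

15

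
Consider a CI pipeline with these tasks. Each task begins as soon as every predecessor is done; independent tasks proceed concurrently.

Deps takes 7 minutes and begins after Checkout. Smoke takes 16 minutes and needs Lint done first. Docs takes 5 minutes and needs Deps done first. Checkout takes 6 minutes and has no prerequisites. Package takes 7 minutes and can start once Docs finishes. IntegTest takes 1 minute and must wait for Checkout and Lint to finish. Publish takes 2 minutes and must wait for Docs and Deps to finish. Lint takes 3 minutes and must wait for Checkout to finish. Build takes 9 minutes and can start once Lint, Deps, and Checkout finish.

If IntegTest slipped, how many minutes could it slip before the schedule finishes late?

15

The longest chain is Checkout→Deps→Docs→Package = 6+7+5+7 = 25; overall finish 25 minutes.
IntegTest finishes as early as 10 and must finish by 25.
Slack of IntegTest = 24 − 9 = 15 minutes.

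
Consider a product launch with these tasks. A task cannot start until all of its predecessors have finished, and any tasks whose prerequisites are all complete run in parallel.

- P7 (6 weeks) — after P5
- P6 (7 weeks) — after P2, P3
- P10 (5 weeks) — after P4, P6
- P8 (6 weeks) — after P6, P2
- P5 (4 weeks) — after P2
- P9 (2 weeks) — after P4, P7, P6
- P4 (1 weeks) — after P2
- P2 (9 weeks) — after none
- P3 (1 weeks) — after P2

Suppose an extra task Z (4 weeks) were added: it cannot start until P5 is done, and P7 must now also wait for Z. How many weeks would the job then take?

Originally the job takes 23 weeks.
With Z inserted, P7 now waits for max(P5, Z).
New critical path: P2→P5→Z→P7→P9 = 9+4+4+6+2 = 25 ⇒ 25 weeks.

25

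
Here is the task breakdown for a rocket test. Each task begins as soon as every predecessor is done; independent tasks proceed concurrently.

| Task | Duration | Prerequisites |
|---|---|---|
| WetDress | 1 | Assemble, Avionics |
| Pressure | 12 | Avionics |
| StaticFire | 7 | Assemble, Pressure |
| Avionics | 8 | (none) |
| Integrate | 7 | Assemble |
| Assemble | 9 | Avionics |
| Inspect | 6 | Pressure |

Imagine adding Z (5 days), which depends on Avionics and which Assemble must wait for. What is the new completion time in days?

Originally the project takes 27 days.
With Z inserted, Assemble now waits for max(Avionics, Z).
New critical path: Avionics→Z→Assemble→StaticFire = 8+5+9+7 = 29 ⇒ 29 days.

29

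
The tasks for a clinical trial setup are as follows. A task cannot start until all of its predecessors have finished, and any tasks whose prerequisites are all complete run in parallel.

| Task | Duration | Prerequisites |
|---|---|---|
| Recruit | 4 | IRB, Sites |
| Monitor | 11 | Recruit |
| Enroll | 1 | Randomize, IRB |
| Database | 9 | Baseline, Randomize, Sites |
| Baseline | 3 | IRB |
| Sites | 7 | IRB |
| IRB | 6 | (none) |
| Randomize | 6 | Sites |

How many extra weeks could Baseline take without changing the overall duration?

10

Critical path: IRB→Sites→Recruit→Monitor = 6+7+4+11 = 28, so the finish is 28 weeks.
Baseline finishes as early as 9 and must finish by 19.
Slack of Baseline = 16 − 6 = 10 weeks.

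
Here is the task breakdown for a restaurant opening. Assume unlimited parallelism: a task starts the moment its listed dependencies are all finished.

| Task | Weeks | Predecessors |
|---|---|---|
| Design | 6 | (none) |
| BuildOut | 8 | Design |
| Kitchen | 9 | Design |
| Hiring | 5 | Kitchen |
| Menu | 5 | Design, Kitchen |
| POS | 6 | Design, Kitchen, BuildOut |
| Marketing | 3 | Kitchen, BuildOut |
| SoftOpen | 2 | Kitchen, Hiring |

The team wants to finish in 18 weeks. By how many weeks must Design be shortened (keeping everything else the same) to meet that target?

Current finish: 22 weeks; target: 18.
Design is on every critical path, so each week cut from Design cuts the finish by one (this holds down to a finish of 17).
Need 22 − 18 = 4 weeks off Design → Design becomes 2 weeks, finish becomes 18.

4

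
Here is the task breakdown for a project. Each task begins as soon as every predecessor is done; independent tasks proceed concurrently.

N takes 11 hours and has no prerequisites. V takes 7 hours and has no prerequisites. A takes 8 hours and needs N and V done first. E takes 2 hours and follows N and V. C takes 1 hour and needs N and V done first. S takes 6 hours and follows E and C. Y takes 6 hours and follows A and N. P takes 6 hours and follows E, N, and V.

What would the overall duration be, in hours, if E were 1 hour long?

25

Critical path before the change: N→A→Y = 11+8+6 = 25 giving 25 hours.
E is off the critical path — its longest chain is 19 hours, giving 6 of slack.
No other chain overtakes it, so the finish is 25 hours.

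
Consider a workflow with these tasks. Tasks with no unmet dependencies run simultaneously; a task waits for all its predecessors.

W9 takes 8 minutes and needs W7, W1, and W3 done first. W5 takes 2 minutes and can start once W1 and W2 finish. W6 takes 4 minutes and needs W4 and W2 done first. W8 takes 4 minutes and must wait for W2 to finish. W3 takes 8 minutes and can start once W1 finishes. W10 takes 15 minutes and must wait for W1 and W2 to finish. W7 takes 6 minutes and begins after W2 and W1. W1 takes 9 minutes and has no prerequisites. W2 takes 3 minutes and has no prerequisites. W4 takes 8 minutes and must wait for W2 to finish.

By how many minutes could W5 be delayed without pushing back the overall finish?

14

Critical path: W1→W3→W9 = 9+8+8 = 25, so the finish is 25 minutes.
W5 finishes as early as 11 and must finish by 25.
Slack of W5 = 23 − 9 = 14 minutes.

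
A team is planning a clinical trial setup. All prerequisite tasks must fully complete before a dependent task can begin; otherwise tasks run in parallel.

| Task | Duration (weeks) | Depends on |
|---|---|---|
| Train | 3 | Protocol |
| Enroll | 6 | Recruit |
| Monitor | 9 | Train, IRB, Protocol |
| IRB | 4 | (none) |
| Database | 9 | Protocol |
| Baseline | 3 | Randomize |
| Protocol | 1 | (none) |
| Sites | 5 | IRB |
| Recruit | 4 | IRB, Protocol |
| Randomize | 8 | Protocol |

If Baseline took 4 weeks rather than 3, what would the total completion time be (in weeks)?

14

Actual critical path: IRB→Recruit→Enroll = 4+4+6 = 14 ⇒ 14 weeks.
Baseline has 2 weeks of float (longest path through it is 12).
The critical path is still IRB→Recruit→Enroll; finish is now 14 weeks.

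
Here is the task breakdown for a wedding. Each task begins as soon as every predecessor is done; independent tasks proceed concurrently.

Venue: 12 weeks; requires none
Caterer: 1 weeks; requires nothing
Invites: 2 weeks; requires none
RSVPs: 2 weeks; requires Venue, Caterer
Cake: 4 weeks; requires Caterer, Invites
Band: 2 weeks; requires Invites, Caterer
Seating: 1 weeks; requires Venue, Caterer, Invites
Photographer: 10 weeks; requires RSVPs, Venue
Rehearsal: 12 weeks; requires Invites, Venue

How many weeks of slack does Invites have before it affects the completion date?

10

The longest chain is Venue→RSVPs→Photographer = 12+2+10 = 24; overall finish 24 weeks.
The longest chain containing Invites totals 14 weeks.
Slack of Invites = 10 − 0 = 10 weeks.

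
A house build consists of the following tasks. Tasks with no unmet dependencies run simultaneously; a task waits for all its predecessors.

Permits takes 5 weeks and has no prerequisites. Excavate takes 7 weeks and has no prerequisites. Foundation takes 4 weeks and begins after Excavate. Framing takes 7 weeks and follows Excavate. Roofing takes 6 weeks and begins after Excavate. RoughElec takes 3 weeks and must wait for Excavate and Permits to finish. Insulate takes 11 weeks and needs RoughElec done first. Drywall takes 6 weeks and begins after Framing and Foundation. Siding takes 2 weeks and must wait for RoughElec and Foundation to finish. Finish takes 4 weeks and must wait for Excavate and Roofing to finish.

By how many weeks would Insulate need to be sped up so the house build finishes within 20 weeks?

Current finish: 21 weeks; target: 20.
Insulate is on every critical path, so each week cut from Insulate cuts the finish by one (this holds down to a finish of 20).
Need 21 − 20 = 1 week off Insulate → Insulate becomes 10 weeks, finish becomes 20.

1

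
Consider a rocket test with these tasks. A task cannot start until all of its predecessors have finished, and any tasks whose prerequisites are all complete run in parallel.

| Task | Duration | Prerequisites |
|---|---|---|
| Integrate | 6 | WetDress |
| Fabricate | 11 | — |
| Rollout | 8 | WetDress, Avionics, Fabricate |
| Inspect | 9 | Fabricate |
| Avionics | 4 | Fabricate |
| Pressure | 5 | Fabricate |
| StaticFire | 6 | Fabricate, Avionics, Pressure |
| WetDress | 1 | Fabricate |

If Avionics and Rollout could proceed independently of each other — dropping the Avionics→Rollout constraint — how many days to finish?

22

Original critical path: Fabricate→Avionics→Rollout = 11+4+8 = 23 ⇒ 23 days.
Without Avionics→Rollout, Rollout's earliest start moves from 15 to 12.
The longest chain is now Fabricate→Pressure→StaticFire = 11+5+6 = 22, so the project takes 22 days.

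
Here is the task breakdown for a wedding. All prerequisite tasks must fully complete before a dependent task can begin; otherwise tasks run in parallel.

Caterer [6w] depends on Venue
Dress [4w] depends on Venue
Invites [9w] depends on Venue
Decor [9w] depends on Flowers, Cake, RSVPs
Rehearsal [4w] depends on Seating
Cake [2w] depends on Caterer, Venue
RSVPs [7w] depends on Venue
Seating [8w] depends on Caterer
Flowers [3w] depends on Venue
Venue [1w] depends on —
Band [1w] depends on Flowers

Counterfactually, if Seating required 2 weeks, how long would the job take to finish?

Actual critical path: Venue→Caterer→Seating→Rehearsal = 1+6+8+4 = 19 ⇒ 19 weeks.
Seating is on the critical path; changing it to 2 makes that path 13 weeks.
Now Venue→Caterer→Cake→Decor = 1+6+2+9 = 18 is longest, so the finish becomes 18 weeks.

18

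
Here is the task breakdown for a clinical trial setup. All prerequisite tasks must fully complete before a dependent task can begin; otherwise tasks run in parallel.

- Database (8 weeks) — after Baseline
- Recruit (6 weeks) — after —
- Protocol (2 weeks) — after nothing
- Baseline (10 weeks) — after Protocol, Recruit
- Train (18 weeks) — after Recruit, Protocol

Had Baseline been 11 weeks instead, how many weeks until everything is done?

Critical path before the change: Recruit→Baseline→Database = 6+10+8 = 24 giving 24 weeks.
Since Baseline is critical, the +1 change carries straight to that chain (now 25 weeks).
That remains the longest chain; total 25 weeks.

25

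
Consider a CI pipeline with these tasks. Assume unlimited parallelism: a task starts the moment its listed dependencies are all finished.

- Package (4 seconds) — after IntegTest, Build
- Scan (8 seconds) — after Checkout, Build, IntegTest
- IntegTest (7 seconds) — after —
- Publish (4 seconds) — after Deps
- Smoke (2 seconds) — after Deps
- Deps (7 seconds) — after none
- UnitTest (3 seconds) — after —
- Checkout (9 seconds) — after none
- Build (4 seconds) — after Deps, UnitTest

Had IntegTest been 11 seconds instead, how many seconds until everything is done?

Baseline: Deps→Build→Scan = 7+4+8 = 19 → 19 seconds.
The longest path through IntegTest is only 15 seconds, so IntegTest has float 4.
That remains the longest chain; total 19 seconds.

19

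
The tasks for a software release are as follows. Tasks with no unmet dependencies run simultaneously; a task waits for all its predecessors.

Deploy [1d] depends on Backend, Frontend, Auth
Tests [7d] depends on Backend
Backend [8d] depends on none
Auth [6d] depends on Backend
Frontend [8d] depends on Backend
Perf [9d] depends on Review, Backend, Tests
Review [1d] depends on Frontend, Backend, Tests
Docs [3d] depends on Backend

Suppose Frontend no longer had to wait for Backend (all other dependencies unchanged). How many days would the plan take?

25

With the dependency in place, Backend→Frontend→Review→Perf = 8+8+1+9 = 26 sets the finish at 26 days.
Without Backend→Frontend, Frontend's earliest start moves from 8 to 0.
The longest chain is now Backend→Tests→Review→Perf = 8+7+1+9 = 25, so the plan takes 25 days.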